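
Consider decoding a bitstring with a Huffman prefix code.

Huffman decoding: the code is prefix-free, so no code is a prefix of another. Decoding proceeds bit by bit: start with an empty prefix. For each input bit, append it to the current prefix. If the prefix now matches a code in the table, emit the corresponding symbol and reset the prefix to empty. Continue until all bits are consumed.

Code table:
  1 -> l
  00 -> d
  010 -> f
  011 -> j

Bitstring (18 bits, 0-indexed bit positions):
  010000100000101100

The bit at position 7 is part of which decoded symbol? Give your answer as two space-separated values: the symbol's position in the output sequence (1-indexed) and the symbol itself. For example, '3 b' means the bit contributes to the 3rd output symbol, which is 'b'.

Answer: 3 f

Derivation:
Bit 0: prefix='0' (no match yet)
Bit 1: prefix='01' (no match yet)
Bit 2: prefix='010' -> emit 'f', reset
Bit 3: prefix='0' (no match yet)
Bit 4: prefix='00' -> emit 'd', reset
Bit 5: prefix='0' (no match yet)
Bit 6: prefix='01' (no match yet)
Bit 7: prefix='010' -> emit 'f', reset
Bit 8: prefix='0' (no match yet)
Bit 9: prefix='00' -> emit 'd', reset
Bit 10: prefix='0' (no match yet)
Bit 11: prefix='00' -> emit 'd', reset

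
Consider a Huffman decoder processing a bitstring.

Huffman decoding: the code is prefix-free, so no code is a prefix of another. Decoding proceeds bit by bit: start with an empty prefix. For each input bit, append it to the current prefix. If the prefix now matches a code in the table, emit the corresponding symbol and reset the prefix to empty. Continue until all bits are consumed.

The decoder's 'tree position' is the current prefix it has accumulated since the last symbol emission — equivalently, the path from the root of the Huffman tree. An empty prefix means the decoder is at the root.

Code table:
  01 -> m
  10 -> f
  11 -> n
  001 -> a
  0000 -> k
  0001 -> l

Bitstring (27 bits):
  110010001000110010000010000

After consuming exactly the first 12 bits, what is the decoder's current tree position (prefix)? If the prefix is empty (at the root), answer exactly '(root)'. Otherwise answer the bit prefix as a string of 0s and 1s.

Bit 0: prefix='1' (no match yet)
Bit 1: prefix='11' -> emit 'n', reset
Bit 2: prefix='0' (no match yet)
Bit 3: prefix='00' (no match yet)
Bit 4: prefix='001' -> emit 'a', reset
Bit 5: prefix='0' (no match yet)
Bit 6: prefix='00' (no match yet)
Bit 7: prefix='000' (no match yet)
Bit 8: prefix='0001' -> emit 'l', reset
Bit 9: prefix='0' (no match yet)
Bit 10: prefix='00' (no match yet)
Bit 11: prefix='000' (no match yet)

Answer: 000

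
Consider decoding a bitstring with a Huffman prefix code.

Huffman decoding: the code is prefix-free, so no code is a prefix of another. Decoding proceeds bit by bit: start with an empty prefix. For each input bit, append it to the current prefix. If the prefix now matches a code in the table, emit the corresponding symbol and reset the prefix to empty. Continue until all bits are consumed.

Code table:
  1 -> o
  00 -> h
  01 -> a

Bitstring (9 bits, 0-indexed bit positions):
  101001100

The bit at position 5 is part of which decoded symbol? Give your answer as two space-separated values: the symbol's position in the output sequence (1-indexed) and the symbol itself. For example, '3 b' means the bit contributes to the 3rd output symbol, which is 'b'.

Bit 0: prefix='1' -> emit 'o', reset
Bit 1: prefix='0' (no match yet)
Bit 2: prefix='01' -> emit 'a', reset
Bit 3: prefix='0' (no match yet)
Bit 4: prefix='00' -> emit 'h', reset
Bit 5: prefix='1' -> emit 'o', reset
Bit 6: prefix='1' -> emit 'o', reset
Bit 7: prefix='0' (no match yet)
Bit 8: prefix='00' -> emit 'h', reset

Answer: 4 o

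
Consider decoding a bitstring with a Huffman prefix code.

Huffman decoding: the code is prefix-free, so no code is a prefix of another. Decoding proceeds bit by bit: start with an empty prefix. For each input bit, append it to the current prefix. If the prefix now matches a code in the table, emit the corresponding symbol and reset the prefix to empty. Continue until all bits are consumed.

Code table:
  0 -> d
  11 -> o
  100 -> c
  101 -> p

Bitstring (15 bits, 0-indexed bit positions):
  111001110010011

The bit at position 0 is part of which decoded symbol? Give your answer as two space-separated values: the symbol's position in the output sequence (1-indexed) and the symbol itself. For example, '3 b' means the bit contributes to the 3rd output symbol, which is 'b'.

Bit 0: prefix='1' (no match yet)
Bit 1: prefix='11' -> emit 'o', reset
Bit 2: prefix='1' (no match yet)
Bit 3: prefix='10' (no match yet)
Bit 4: prefix='100' -> emit 'c', reset

Answer: 1 o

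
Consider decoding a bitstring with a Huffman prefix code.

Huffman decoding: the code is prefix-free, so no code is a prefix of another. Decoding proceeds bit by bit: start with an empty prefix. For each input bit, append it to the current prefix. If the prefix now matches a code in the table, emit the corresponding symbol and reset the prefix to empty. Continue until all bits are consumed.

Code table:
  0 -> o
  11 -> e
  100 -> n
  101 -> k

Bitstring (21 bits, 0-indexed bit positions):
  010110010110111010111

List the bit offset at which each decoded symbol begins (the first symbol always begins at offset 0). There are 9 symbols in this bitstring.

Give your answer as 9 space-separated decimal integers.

Answer: 0 1 4 7 10 13 15 16 19

Derivation:
Bit 0: prefix='0' -> emit 'o', reset
Bit 1: prefix='1' (no match yet)
Bit 2: prefix='10' (no match yet)
Bit 3: prefix='101' -> emit 'k', reset
Bit 4: prefix='1' (no match yet)
Bit 5: prefix='10' (no match yet)
Bit 6: prefix='100' -> emit 'n', reset
Bit 7: prefix='1' (no match yet)
Bit 8: prefix='10' (no match yet)
Bit 9: prefix='101' -> emit 'k', reset
Bit 10: prefix='1' (no match yet)
Bit 11: prefix='10' (no match yet)
Bit 12: prefix='101' -> emit 'k', reset
Bit 13: prefix='1' (no match yet)
Bit 14: prefix='11' -> emit 'e', reset
Bit 15: prefix='0' -> emit 'o', reset
Bit 16: prefix='1' (no match yet)
Bit 17: prefix='10' (no match yet)
Bit 18: prefix='101' -> emit 'k', reset
Bit 19: prefix='1' (no match yet)
Bit 20: prefix='11' -> emit 'e', reset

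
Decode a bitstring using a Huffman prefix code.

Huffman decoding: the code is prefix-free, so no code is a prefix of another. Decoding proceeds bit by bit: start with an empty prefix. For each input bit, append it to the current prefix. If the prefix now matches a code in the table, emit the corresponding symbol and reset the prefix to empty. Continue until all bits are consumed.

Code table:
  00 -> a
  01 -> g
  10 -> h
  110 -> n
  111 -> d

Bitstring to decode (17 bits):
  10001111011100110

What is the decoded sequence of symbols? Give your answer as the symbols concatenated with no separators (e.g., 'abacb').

Answer: hadhdan

Derivation:
Bit 0: prefix='1' (no match yet)
Bit 1: prefix='10' -> emit 'h', reset
Bit 2: prefix='0' (no match yet)
Bit 3: prefix='00' -> emit 'a', reset
Bit 4: prefix='1' (no match yet)
Bit 5: prefix='11' (no match yet)
Bit 6: prefix='111' -> emit 'd', reset
Bit 7: prefix='1' (no match yet)
Bit 8: prefix='10' -> emit 'h', reset
Bit 9: prefix='1' (no match yet)
Bit 10: prefix='11' (no match yet)
Bit 11: prefix='111' -> emit 'd', reset
Bit 12: prefix='0' (no match yet)
Bit 13: prefix='00' -> emit 'a', reset
Bit 14: prefix='1' (no match yet)
Bit 15: prefix='11' (no match yet)
Bit 16: prefix='110' -> emit 'n', reset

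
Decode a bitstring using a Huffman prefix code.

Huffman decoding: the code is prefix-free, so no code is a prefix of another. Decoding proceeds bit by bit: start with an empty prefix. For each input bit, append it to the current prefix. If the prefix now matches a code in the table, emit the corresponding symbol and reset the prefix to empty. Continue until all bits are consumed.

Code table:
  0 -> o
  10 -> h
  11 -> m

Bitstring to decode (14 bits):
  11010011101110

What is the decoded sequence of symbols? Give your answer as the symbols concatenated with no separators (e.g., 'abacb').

Answer: mohomhmh

Derivation:
Bit 0: prefix='1' (no match yet)
Bit 1: prefix='11' -> emit 'm', reset
Bit 2: prefix='0' -> emit 'o', reset
Bit 3: prefix='1' (no match yet)
Bit 4: prefix='10' -> emit 'h', reset
Bit 5: prefix='0' -> emit 'o', reset
Bit 6: prefix='1' (no match yet)
Bit 7: prefix='11' -> emit 'm', reset
Bit 8: prefix='1' (no match yet)
Bit 9: prefix='10' -> emit 'h', reset
Bit 10: prefix='1' (no match yet)
Bit 11: prefix='11' -> emit 'm', reset
Bit 12: prefix='1' (no match yet)
Bit 13: prefix='10' -> emit 'h', reset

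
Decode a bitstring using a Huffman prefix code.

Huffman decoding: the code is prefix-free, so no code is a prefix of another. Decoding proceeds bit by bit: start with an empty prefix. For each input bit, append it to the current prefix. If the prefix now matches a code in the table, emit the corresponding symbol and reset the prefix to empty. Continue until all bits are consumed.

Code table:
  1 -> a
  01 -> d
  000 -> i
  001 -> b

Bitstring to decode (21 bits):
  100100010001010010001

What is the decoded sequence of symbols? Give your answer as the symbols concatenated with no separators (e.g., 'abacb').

Bit 0: prefix='1' -> emit 'a', reset
Bit 1: prefix='0' (no match yet)
Bit 2: prefix='00' (no match yet)
Bit 3: prefix='001' -> emit 'b', reset
Bit 4: prefix='0' (no match yet)
Bit 5: prefix='00' (no match yet)
Bit 6: prefix='000' -> emit 'i', reset
Bit 7: prefix='1' -> emit 'a', reset
Bit 8: prefix='0' (no match yet)
Bit 9: prefix='00' (no match yet)
Bit 10: prefix='000' -> emit 'i', reset
Bit 11: prefix='1' -> emit 'a', reset
Bit 12: prefix='0' (no match yet)
Bit 13: prefix='01' -> emit 'd', reset
Bit 14: prefix='0' (no match yet)
Bit 15: prefix='00' (no match yet)
Bit 16: prefix='001' -> emit 'b', reset
Bit 17: prefix='0' (no match yet)
Bit 18: prefix='00' (no match yet)
Bit 19: prefix='000' -> emit 'i', reset
Bit 20: prefix='1' -> emit 'a', reset

Answer: abiaiadbia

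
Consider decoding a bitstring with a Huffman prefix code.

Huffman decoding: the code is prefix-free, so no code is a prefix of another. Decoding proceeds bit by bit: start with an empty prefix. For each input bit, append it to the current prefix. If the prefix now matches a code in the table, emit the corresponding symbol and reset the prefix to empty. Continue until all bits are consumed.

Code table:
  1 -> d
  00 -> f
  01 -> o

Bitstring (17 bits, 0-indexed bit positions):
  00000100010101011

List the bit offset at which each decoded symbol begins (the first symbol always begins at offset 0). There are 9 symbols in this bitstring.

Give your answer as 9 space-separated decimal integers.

Answer: 0 2 4 6 8 10 12 14 16

Derivation:
Bit 0: prefix='0' (no match yet)
Bit 1: prefix='00' -> emit 'f', reset
Bit 2: prefix='0' (no match yet)
Bit 3: prefix='00' -> emit 'f', reset
Bit 4: prefix='0' (no match yet)
Bit 5: prefix='01' -> emit 'o', reset
Bit 6: prefix='0' (no match yet)
Bit 7: prefix='00' -> emit 'f', reset
Bit 8: prefix='0' (no match yet)
Bit 9: prefix='01' -> emit 'o', reset
Bit 10: prefix='0' (no match yet)
Bit 11: prefix='01' -> emit 'o', reset
Bit 12: prefix='0' (no match yet)
Bit 13: prefix='01' -> emit 'o', reset
Bit 14: prefix='0' (no match yet)
Bit 15: prefix='01' -> emit 'o', reset
Bit 16: prefix='1' -> emit 'd', reset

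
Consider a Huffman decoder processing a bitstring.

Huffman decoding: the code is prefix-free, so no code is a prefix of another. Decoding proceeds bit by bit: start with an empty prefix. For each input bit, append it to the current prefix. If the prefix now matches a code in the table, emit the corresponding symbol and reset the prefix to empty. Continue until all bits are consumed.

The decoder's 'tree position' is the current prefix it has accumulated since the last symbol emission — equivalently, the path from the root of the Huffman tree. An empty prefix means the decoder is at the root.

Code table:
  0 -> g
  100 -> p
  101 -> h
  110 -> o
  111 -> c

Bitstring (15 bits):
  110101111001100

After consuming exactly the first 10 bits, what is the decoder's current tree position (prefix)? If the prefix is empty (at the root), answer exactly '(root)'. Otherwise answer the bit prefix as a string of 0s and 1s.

Answer: (root)

Derivation:
Bit 0: prefix='1' (no match yet)
Bit 1: prefix='11' (no match yet)
Bit 2: prefix='110' -> emit 'o', reset
Bit 3: prefix='1' (no match yet)
Bit 4: prefix='10' (no match yet)
Bit 5: prefix='101' -> emit 'h', reset
Bit 6: prefix='1' (no match yet)
Bit 7: prefix='11' (no match yet)
Bit 8: prefix='111' -> emit 'c', reset
Bit 9: prefix='0' -> emit 'g', reset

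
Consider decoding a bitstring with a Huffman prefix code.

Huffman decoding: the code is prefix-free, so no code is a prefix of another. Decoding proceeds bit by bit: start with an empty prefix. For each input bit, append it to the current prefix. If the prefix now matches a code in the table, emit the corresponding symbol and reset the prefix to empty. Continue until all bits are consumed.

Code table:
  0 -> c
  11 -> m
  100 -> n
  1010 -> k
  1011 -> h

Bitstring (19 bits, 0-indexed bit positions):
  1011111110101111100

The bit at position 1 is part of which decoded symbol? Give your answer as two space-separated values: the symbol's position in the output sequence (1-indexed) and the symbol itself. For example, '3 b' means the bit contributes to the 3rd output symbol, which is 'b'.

Bit 0: prefix='1' (no match yet)
Bit 1: prefix='10' (no match yet)
Bit 2: prefix='101' (no match yet)
Bit 3: prefix='1011' -> emit 'h', reset
Bit 4: prefix='1' (no match yet)
Bit 5: prefix='11' -> emit 'm', reset

Answer: 1 h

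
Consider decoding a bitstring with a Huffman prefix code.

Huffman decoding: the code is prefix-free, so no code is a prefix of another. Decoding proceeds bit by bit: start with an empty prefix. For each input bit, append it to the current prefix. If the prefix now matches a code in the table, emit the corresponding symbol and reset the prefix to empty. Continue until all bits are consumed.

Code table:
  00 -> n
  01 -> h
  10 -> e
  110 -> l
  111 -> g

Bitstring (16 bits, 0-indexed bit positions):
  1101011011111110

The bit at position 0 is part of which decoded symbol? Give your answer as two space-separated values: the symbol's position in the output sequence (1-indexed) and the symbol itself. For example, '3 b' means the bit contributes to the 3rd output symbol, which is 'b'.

Answer: 1 l

Derivation:
Bit 0: prefix='1' (no match yet)
Bit 1: prefix='11' (no match yet)
Bit 2: prefix='110' -> emit 'l', reset
Bit 3: prefix='1' (no match yet)
Bit 4: prefix='10' -> emit 'e', reset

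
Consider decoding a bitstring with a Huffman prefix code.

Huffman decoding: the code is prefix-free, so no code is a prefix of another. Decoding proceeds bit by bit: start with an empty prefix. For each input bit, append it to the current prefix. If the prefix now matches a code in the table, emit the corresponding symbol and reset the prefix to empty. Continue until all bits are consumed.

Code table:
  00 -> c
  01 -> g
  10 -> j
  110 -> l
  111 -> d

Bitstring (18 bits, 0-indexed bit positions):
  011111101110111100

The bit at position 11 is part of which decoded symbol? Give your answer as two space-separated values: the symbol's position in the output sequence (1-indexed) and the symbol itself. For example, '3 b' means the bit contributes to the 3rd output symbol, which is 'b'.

Answer: 5 g

Derivation:
Bit 0: prefix='0' (no match yet)
Bit 1: prefix='01' -> emit 'g', reset
Bit 2: prefix='1' (no match yet)
Bit 3: prefix='11' (no match yet)
Bit 4: prefix='111' -> emit 'd', reset
Bit 5: prefix='1' (no match yet)
Bit 6: prefix='11' (no match yet)
Bit 7: prefix='110' -> emit 'l', reset
Bit 8: prefix='1' (no match yet)
Bit 9: prefix='11' (no match yet)
Bit 10: prefix='111' -> emit 'd', reset
Bit 11: prefix='0' (no match yet)
Bit 12: prefix='01' -> emit 'g', reset
Bit 13: prefix='1' (no match yet)
Bit 14: prefix='11' (no match yet)
Bit 15: prefix='111' -> emit 'd', reset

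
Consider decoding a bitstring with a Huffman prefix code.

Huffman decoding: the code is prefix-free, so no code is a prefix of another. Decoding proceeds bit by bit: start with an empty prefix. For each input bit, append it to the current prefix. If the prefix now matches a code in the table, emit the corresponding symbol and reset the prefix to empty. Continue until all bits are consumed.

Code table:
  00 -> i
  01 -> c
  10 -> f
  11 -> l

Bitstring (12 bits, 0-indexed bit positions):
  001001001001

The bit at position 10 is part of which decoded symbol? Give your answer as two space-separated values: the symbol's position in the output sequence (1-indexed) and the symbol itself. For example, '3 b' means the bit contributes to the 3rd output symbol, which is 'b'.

Answer: 6 c

Derivation:
Bit 0: prefix='0' (no match yet)
Bit 1: prefix='00' -> emit 'i', reset
Bit 2: prefix='1' (no match yet)
Bit 3: prefix='10' -> emit 'f', reset
Bit 4: prefix='0' (no match yet)
Bit 5: prefix='01' -> emit 'c', reset
Bit 6: prefix='0' (no match yet)
Bit 7: prefix='00' -> emit 'i', reset
Bit 8: prefix='1' (no match yet)
Bit 9: prefix='10' -> emit 'f', reset
Bit 10: prefix='0' (no match yet)
Bit 11: prefix='01' -> emit 'c', reset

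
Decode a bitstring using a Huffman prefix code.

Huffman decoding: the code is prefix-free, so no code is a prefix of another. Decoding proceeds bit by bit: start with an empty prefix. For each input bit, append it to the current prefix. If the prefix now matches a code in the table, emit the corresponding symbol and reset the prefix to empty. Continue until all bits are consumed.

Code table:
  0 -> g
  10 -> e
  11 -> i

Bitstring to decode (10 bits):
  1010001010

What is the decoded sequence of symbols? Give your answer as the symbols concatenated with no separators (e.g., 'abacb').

Answer: eeggee

Derivation:
Bit 0: prefix='1' (no match yet)
Bit 1: prefix='10' -> emit 'e', reset
Bit 2: prefix='1' (no match yet)
Bit 3: prefix='10' -> emit 'e', reset
Bit 4: prefix='0' -> emit 'g', reset
Bit 5: prefix='0' -> emit 'g', reset
Bit 6: prefix='1' (no match yet)
Bit 7: prefix='10' -> emit 'e', reset
Bit 8: prefix='1' (no match yet)
Bit 9: prefix='10' -> emit 'e', reset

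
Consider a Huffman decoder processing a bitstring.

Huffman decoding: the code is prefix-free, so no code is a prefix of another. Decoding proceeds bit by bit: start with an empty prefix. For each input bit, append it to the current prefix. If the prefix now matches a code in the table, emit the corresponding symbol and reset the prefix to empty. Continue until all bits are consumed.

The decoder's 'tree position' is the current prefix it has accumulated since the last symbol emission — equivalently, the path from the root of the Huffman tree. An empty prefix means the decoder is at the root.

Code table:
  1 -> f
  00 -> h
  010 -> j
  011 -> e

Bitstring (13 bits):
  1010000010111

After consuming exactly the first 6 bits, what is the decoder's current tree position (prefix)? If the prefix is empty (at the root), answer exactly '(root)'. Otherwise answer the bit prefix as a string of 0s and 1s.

Answer: (root)

Derivation:
Bit 0: prefix='1' -> emit 'f', reset
Bit 1: prefix='0' (no match yet)
Bit 2: prefix='01' (no match yet)
Bit 3: prefix='010' -> emit 'j', reset
Bit 4: prefix='0' (no match yet)
Bit 5: prefix='00' -> emit 'h', reset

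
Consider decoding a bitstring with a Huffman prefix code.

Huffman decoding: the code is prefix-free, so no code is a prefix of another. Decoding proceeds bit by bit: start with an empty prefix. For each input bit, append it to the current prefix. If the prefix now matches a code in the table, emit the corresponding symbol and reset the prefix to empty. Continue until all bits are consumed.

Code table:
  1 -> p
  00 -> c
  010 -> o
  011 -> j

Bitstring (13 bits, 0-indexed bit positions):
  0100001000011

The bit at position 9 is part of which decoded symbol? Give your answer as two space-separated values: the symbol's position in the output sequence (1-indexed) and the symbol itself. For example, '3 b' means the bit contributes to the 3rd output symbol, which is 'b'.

Bit 0: prefix='0' (no match yet)
Bit 1: prefix='01' (no match yet)
Bit 2: prefix='010' -> emit 'o', reset
Bit 3: prefix='0' (no match yet)
Bit 4: prefix='00' -> emit 'c', reset
Bit 5: prefix='0' (no match yet)
Bit 6: prefix='01' (no match yet)
Bit 7: prefix='010' -> emit 'o', reset
Bit 8: prefix='0' (no match yet)
Bit 9: prefix='00' -> emit 'c', reset
Bit 10: prefix='0' (no match yet)
Bit 11: prefix='01' (no match yet)
Bit 12: prefix='011' -> emit 'j', reset

Answer: 4 c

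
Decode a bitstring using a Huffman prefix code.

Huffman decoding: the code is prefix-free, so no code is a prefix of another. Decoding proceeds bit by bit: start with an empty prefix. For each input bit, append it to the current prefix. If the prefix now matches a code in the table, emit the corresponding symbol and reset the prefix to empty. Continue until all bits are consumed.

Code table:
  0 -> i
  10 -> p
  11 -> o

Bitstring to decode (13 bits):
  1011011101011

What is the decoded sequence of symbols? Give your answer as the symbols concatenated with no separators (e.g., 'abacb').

Bit 0: prefix='1' (no match yet)
Bit 1: prefix='10' -> emit 'p', reset
Bit 2: prefix='1' (no match yet)
Bit 3: prefix='11' -> emit 'o', reset
Bit 4: prefix='0' -> emit 'i', reset
Bit 5: prefix='1' (no match yet)
Bit 6: prefix='11' -> emit 'o', reset
Bit 7: prefix='1' (no match yet)
Bit 8: prefix='10' -> emit 'p', reset
Bit 9: prefix='1' (no match yet)
Bit 10: prefix='10' -> emit 'p', reset
Bit 11: prefix='1' (no match yet)
Bit 12: prefix='11' -> emit 'o', reset

Answer: poioppo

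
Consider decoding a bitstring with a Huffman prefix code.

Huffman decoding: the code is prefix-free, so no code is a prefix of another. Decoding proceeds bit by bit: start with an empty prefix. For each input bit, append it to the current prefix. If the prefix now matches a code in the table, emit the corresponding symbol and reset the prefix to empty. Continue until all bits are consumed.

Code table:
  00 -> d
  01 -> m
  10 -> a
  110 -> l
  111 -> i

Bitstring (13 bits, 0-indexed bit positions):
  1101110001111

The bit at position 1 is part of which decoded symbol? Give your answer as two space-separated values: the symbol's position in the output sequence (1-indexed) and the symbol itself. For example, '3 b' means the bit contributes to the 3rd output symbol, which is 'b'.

Answer: 1 l

Derivation:
Bit 0: prefix='1' (no match yet)
Bit 1: prefix='11' (no match yet)
Bit 2: prefix='110' -> emit 'l', reset
Bit 3: prefix='1' (no match yet)
Bit 4: prefix='11' (no match yet)
Bit 5: prefix='111' -> emit 'i', reset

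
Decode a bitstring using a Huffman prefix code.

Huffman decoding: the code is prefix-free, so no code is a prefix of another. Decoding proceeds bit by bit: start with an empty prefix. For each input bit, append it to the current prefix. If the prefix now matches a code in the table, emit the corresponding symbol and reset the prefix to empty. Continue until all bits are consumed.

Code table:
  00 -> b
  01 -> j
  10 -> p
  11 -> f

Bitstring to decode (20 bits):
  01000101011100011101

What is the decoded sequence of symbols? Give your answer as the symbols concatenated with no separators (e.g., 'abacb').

Bit 0: prefix='0' (no match yet)
Bit 1: prefix='01' -> emit 'j', reset
Bit 2: prefix='0' (no match yet)
Bit 3: prefix='00' -> emit 'b', reset
Bit 4: prefix='0' (no match yet)
Bit 5: prefix='01' -> emit 'j', reset
Bit 6: prefix='0' (no match yet)
Bit 7: prefix='01' -> emit 'j', reset
Bit 8: prefix='0' (no match yet)
Bit 9: prefix='01' -> emit 'j', reset
Bit 10: prefix='1' (no match yet)
Bit 11: prefix='11' -> emit 'f', reset
Bit 12: prefix='0' (no match yet)
Bit 13: prefix='00' -> emit 'b', reset
Bit 14: prefix='0' (no match yet)
Bit 15: prefix='01' -> emit 'j', reset
Bit 16: prefix='1' (no match yet)
Bit 17: prefix='11' -> emit 'f', reset
Bit 18: prefix='0' (no match yet)
Bit 19: prefix='01' -> emit 'j', reset

Answer: jbjjjfbjfj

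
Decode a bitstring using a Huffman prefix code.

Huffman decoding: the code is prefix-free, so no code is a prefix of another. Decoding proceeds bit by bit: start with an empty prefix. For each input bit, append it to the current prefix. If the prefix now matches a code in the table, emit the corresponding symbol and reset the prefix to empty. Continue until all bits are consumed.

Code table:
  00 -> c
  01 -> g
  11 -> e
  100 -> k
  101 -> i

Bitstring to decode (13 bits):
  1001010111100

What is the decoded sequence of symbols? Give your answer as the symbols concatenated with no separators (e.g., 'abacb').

Answer: kigek

Derivation:
Bit 0: prefix='1' (no match yet)
Bit 1: prefix='10' (no match yet)
Bit 2: prefix='100' -> emit 'k', reset
Bit 3: prefix='1' (no match yet)
Bit 4: prefix='10' (no match yet)
Bit 5: prefix='101' -> emit 'i', reset
Bit 6: prefix='0' (no match yet)
Bit 7: prefix='01' -> emit 'g', reset
Bit 8: prefix='1' (no match yet)
Bit 9: prefix='11' -> emit 'e', reset
Bit 10: prefix='1' (no match yet)
Bit 11: prefix='10' (no match yet)
Bit 12: prefix='100' -> emit 'k', reset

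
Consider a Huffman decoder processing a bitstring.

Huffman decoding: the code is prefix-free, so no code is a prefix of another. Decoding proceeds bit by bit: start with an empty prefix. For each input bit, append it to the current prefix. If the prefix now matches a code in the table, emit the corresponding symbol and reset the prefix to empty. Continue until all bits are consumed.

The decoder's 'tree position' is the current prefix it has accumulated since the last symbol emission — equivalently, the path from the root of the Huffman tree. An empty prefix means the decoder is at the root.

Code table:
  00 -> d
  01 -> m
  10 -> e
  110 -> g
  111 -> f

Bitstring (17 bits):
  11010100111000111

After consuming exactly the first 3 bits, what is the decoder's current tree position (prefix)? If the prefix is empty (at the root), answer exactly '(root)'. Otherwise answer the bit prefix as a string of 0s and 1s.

Bit 0: prefix='1' (no match yet)
Bit 1: prefix='11' (no match yet)
Bit 2: prefix='110' -> emit 'g', reset

Answer: (root)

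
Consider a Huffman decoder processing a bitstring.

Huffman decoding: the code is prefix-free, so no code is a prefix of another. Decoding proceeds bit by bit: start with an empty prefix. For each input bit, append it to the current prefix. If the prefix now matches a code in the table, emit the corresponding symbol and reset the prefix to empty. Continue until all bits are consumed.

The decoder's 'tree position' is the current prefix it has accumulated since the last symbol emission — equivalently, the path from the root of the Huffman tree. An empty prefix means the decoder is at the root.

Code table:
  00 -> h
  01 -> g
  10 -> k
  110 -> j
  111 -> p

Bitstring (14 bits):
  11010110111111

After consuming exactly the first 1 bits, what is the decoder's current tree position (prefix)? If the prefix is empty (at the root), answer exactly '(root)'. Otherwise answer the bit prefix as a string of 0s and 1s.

Answer: 1

Derivation:
Bit 0: prefix='1' (no match yet)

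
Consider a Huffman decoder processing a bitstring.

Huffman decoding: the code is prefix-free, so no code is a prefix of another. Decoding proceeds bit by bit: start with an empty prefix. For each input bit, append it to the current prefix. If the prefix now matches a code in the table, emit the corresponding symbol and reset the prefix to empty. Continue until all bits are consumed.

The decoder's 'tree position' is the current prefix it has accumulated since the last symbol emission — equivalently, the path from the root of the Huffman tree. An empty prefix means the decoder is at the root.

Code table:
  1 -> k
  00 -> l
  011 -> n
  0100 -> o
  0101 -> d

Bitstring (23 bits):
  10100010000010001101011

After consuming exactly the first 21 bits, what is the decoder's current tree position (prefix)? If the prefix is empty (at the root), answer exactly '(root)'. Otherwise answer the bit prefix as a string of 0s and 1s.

Answer: 010

Derivation:
Bit 0: prefix='1' -> emit 'k', reset
Bit 1: prefix='0' (no match yet)
Bit 2: prefix='01' (no match yet)
Bit 3: prefix='010' (no match yet)
Bit 4: prefix='0100' -> emit 'o', reset
Bit 5: prefix='0' (no match yet)
Bit 6: prefix='01' (no match yet)
Bit 7: prefix='010' (no match yet)
Bit 8: prefix='0100' -> emit 'o', reset
Bit 9: prefix='0' (no match yet)
Bit 10: prefix='00' -> emit 'l', reset
Bit 11: prefix='0' (no match yet)
Bit 12: prefix='01' (no match yet)
Bit 13: prefix='010' (no match yet)
Bit 14: prefix='0100' -> emit 'o', reset
Bit 15: prefix='0' (no match yet)
Bit 16: prefix='01' (no match yet)
Bit 17: prefix='011' -> emit 'n', reset
Bit 18: prefix='0' (no match yet)
Bit 19: prefix='01' (no match yet)
Bit 20: prefix='010' (no match yet)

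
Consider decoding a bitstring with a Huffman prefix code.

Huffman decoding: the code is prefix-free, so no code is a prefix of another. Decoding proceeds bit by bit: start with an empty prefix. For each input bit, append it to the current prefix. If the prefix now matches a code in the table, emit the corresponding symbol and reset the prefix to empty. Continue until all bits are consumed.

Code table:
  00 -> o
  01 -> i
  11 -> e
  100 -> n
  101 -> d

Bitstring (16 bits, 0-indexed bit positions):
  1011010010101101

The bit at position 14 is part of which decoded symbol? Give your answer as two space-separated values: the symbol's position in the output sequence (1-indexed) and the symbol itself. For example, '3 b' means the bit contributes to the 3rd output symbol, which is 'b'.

Answer: 6 d

Derivation:
Bit 0: prefix='1' (no match yet)
Bit 1: prefix='10' (no match yet)
Bit 2: prefix='101' -> emit 'd', reset
Bit 3: prefix='1' (no match yet)
Bit 4: prefix='10' (no match yet)
Bit 5: prefix='101' -> emit 'd', reset
Bit 6: prefix='0' (no match yet)
Bit 7: prefix='00' -> emit 'o', reset
Bit 8: prefix='1' (no match yet)
Bit 9: prefix='10' (no match yet)
Bit 10: prefix='101' -> emit 'd', reset
Bit 11: prefix='0' (no match yet)
Bit 12: prefix='01' -> emit 'i', reset
Bit 13: prefix='1' (no match yet)
Bit 14: prefix='10' (no match yet)
Bit 15: prefix='101' -> emit 'd', reset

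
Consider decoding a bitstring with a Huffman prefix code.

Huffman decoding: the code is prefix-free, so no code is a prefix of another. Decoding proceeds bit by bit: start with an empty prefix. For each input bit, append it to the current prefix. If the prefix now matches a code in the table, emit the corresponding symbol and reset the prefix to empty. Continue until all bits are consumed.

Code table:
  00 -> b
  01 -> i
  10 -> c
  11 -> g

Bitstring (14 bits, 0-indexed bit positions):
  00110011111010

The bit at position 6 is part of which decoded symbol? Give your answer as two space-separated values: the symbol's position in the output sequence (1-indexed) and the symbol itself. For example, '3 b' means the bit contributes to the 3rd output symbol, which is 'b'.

Answer: 4 g

Derivation:
Bit 0: prefix='0' (no match yet)
Bit 1: prefix='00' -> emit 'b', reset
Bit 2: prefix='1' (no match yet)
Bit 3: prefix='11' -> emit 'g', reset
Bit 4: prefix='0' (no match yet)
Bit 5: prefix='00' -> emit 'b', reset
Bit 6: prefix='1' (no match yet)
Bit 7: prefix='11' -> emit 'g', reset
Bit 8: prefix='1' (no match yet)
Bit 9: prefix='11' -> emit 'g', reset
Bit 10: prefix='1' (no match yet)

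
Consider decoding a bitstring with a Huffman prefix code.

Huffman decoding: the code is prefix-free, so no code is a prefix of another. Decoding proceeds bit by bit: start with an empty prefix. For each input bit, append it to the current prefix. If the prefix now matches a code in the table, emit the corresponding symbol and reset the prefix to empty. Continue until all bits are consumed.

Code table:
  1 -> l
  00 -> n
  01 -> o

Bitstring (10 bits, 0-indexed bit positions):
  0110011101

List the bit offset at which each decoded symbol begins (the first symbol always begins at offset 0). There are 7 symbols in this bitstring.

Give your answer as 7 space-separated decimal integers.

Bit 0: prefix='0' (no match yet)
Bit 1: prefix='01' -> emit 'o', reset
Bit 2: prefix='1' -> emit 'l', reset
Bit 3: prefix='0' (no match yet)
Bit 4: prefix='00' -> emit 'n', reset
Bit 5: prefix='1' -> emit 'l', reset
Bit 6: prefix='1' -> emit 'l', reset
Bit 7: prefix='1' -> emit 'l', reset
Bit 8: prefix='0' (no match yet)
Bit 9: prefix='01' -> emit 'o', reset

Answer: 0 2 3 5 6 7 8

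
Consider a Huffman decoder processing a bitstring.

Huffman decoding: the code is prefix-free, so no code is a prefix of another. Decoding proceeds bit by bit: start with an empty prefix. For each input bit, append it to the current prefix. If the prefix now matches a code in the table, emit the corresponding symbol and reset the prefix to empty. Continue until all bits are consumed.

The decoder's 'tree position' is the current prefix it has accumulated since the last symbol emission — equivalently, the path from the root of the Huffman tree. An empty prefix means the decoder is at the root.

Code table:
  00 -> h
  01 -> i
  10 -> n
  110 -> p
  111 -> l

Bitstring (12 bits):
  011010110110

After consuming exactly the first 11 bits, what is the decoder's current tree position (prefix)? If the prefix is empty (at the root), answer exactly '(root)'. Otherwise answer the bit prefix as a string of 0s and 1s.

Bit 0: prefix='0' (no match yet)
Bit 1: prefix='01' -> emit 'i', reset
Bit 2: prefix='1' (no match yet)
Bit 3: prefix='10' -> emit 'n', reset
Bit 4: prefix='1' (no match yet)
Bit 5: prefix='10' -> emit 'n', reset
Bit 6: prefix='1' (no match yet)
Bit 7: prefix='11' (no match yet)
Bit 8: prefix='110' -> emit 'p', reset
Bit 9: prefix='1' (no match yet)
Bit 10: prefix='11' (no match yet)

Answer: 11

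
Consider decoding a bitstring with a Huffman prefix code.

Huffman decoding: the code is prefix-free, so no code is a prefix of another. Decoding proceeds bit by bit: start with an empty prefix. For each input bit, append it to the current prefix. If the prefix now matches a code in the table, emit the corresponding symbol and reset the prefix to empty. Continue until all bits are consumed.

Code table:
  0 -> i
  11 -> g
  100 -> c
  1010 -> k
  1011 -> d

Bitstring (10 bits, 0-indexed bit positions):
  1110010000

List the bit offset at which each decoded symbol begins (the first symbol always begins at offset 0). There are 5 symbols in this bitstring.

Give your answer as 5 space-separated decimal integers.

Bit 0: prefix='1' (no match yet)
Bit 1: prefix='11' -> emit 'g', reset
Bit 2: prefix='1' (no match yet)
Bit 3: prefix='10' (no match yet)
Bit 4: prefix='100' -> emit 'c', reset
Bit 5: prefix='1' (no match yet)
Bit 6: prefix='10' (no match yet)
Bit 7: prefix='100' -> emit 'c', reset
Bit 8: prefix='0' -> emit 'i', reset
Bit 9: prefix='0' -> emit 'i', reset

Answer: 0 2 5 8 9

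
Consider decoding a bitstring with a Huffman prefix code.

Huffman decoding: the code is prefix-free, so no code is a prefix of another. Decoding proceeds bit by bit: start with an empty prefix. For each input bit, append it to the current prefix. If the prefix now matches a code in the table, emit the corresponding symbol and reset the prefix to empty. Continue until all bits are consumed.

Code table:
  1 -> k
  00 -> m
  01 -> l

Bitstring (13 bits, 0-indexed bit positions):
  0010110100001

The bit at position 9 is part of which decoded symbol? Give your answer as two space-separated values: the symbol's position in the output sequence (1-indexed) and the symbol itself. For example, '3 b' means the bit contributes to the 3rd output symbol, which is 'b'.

Answer: 6 m

Derivation:
Bit 0: prefix='0' (no match yet)
Bit 1: prefix='00' -> emit 'm', reset
Bit 2: prefix='1' -> emit 'k', reset
Bit 3: prefix='0' (no match yet)
Bit 4: prefix='01' -> emit 'l', reset
Bit 5: prefix='1' -> emit 'k', reset
Bit 6: prefix='0' (no match yet)
Bit 7: prefix='01' -> emit 'l', reset
Bit 8: prefix='0' (no match yet)
Bit 9: prefix='00' -> emit 'm', reset
Bit 10: prefix='0' (no match yet)
Bit 11: prefix='00' -> emit 'm', reset
Bit 12: prefix='1' -> emit 'k', reset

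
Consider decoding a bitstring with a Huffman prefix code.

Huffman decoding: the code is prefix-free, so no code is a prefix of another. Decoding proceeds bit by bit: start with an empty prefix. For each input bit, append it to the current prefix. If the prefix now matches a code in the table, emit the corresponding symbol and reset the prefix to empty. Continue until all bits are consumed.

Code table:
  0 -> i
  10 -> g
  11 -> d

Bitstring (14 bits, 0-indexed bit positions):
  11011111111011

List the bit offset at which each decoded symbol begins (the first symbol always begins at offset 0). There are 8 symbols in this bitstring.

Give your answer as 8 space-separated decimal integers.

Answer: 0 2 3 5 7 9 11 12

Derivation:
Bit 0: prefix='1' (no match yet)
Bit 1: prefix='11' -> emit 'd', reset
Bit 2: prefix='0' -> emit 'i', reset
Bit 3: prefix='1' (no match yet)
Bit 4: prefix='11' -> emit 'd', reset
Bit 5: prefix='1' (no match yet)
Bit 6: prefix='11' -> emit 'd', reset
Bit 7: prefix='1' (no match yet)
Bit 8: prefix='11' -> emit 'd', reset
Bit 9: prefix='1' (no match yet)
Bit 10: prefix='11' -> emit 'd', reset
Bit 11: prefix='0' -> emit 'i', reset
Bit 12: prefix='1' (no match yet)
Bit 13: prefix='11' -> emit 'd', reset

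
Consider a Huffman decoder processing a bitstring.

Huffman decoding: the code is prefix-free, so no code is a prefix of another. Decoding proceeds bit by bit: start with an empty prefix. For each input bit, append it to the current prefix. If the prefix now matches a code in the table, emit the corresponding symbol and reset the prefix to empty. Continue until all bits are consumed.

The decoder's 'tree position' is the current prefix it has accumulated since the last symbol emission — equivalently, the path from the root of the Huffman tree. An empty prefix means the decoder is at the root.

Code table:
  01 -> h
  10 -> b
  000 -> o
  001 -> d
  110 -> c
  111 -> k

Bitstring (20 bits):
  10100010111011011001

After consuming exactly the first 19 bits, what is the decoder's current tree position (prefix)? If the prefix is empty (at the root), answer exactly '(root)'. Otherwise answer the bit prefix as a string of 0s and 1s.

Bit 0: prefix='1' (no match yet)
Bit 1: prefix='10' -> emit 'b', reset
Bit 2: prefix='1' (no match yet)
Bit 3: prefix='10' -> emit 'b', reset
Bit 4: prefix='0' (no match yet)
Bit 5: prefix='00' (no match yet)
Bit 6: prefix='001' -> emit 'd', reset
Bit 7: prefix='0' (no match yet)
Bit 8: prefix='01' -> emit 'h', reset
Bit 9: prefix='1' (no match yet)
Bit 10: prefix='11' (no match yet)
Bit 11: prefix='110' -> emit 'c', reset
Bit 12: prefix='1' (no match yet)
Bit 13: prefix='11' (no match yet)
Bit 14: prefix='110' -> emit 'c', reset
Bit 15: prefix='1' (no match yet)
Bit 16: prefix='11' (no match yet)
Bit 17: prefix='110' -> emit 'c', reset
Bit 18: prefix='0' (no match yet)

Answer: 0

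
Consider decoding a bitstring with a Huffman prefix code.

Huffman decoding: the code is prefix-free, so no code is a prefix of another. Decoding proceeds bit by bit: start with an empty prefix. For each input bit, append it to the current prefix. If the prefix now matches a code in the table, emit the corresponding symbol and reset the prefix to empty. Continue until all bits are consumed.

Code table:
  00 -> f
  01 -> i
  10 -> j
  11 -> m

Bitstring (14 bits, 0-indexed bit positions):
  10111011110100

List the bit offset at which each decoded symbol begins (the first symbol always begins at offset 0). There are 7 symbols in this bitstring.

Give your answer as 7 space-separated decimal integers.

Answer: 0 2 4 6 8 10 12

Derivation:
Bit 0: prefix='1' (no match yet)
Bit 1: prefix='10' -> emit 'j', reset
Bit 2: prefix='1' (no match yet)
Bit 3: prefix='11' -> emit 'm', reset
Bit 4: prefix='1' (no match yet)
Bit 5: prefix='10' -> emit 'j', reset
Bit 6: prefix='1' (no match yet)
Bit 7: prefix='11' -> emit 'm', reset
Bit 8: prefix='1' (no match yet)
Bit 9: prefix='11' -> emit 'm', reset
Bit 10: prefix='0' (no match yet)
Bit 11: prefix='01' -> emit 'i', reset
Bit 12: prefix='0' (no match yet)
Bit 13: prefix='00' -> emit 'f', reset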